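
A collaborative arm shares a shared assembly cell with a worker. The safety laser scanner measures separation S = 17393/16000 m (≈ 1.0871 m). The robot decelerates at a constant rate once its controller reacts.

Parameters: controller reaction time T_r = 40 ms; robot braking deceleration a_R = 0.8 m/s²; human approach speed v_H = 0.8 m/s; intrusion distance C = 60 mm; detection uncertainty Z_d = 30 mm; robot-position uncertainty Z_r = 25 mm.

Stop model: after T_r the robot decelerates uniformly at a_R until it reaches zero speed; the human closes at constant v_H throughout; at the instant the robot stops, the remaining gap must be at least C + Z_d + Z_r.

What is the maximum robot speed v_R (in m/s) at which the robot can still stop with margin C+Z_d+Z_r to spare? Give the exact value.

v_R_max = 13/20 m/s = 0.6500 m/s

quadratic (5/8)·v² + (26/25)·v + (-15041/16000) = 0
  disc = (26/25)² − 4·(5/8)·(-15041/16000) = 549081/160000 ; √disc = 741/400
  v_R = (−(26/25) + 741/400) / (2·(5/8)) = 13/20 m/s
check:
braking lasts T_s = (13/20)/(4/5) = 0.8125 s
robot covers v_R·T_r = 0.6500·0.0400 = 0.0260 m before braking
robot covers 0.6500·0.8125 − ½·0.8000·0.8125² = 0.2641 m while stopping
human closes 0.8000·0.8525 = 0.6820 m
residual clearance needed = 0.0600+0.0300+0.0250 = 0.1150 m
sum ≈ 0.0260+0.2641+0.6820+0.1150 ≈ 1.0871 m = S ✓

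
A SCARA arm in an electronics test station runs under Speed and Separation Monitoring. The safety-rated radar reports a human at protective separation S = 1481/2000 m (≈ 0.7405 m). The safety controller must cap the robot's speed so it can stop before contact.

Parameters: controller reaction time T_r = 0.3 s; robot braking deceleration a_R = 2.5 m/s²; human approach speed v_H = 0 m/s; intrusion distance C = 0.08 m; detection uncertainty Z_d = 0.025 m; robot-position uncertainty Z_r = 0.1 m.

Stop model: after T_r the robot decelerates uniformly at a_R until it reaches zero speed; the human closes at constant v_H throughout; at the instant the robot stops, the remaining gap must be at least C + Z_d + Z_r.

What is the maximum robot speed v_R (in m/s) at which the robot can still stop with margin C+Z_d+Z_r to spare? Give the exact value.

collect terms ⇒ (1/5)·v_R² + (3/10)·v_R + (-1071/2000) = 0
  disc = (3/10)² − 4·(1/5)·(-1071/2000) = 324/625 ; √disc = 18/25
  v_R = (−(3/10) + 18/25) / (2·(1/5)) = 21/20 m/s
check:
stop time T_s = (21/20)/(5/2) = 0.4200 s
robot in T_r: 1.0500·0.3000 = 0.3150 m
braking distance = 1.0500²/(2·2.5000) = 0.2205 m
person approaches 0.0000·(0.3000+0.4200) = 0.0000 m
C+Z_d+Z_r = 0.0800+0.0250+0.1000 = 0.2050 m
sum ≈ 0.3150+0.2205+0.0000+0.2050 ≈ 0.7405 m = S ✓

v_R_max = 21/20 m/s = 1.0500 m/s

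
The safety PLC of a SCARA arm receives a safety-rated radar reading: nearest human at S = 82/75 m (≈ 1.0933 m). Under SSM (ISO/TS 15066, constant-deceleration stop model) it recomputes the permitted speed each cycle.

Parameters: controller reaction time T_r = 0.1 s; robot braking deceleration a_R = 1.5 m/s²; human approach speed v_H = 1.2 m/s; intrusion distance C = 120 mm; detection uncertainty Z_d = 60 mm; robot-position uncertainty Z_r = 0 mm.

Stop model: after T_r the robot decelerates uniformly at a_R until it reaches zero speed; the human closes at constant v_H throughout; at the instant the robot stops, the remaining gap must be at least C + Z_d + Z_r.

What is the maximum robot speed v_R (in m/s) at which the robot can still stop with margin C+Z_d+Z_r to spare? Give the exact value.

collect terms ⇒ (1/3)·v_R² + (9/10)·v_R + (-119/150) = 0
  disc = (9/10)² − 4·(1/3)·(-119/150) = 1681/900 ; √disc = 41/30
  v_R = (−(9/10) + 41/30) / (2·(1/3)) = 7/10 m/s
check:
T_s = v_R/a_R = (7/10)/(3/2) = 0.4667 s
robot in T_r: 0.7000·0.1000 = 0.0700 m
robot covers 0.7000·0.4667 − ½·1.5000·0.4667² = 0.1633 m while stopping
human over T_r+T_s: 1.2000·(0.1000+0.4667) = 0.6800 m
residual clearance needed = 0.1200+0.0600+0.0000 = 0.1800 m
sum ≈ 0.0700+0.1633+0.6800+0.1800 ≈ 1.0933 m = S ✓

v_R_max = 7/10 m/s = 0.7000 m/s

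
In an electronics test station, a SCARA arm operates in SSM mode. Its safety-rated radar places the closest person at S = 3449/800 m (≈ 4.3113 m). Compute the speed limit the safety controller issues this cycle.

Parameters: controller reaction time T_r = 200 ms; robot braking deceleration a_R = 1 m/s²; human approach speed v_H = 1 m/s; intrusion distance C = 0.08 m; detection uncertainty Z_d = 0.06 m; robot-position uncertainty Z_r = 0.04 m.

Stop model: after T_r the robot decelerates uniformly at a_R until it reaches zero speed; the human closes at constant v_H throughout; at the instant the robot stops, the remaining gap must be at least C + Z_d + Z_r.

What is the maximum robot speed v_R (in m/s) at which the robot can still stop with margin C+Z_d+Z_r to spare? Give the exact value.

at the boundary: (1/2)·v² + (6/5)·v + (-629/160) = 0
  disc = (6/5)² − 4·(1/2)·(-629/160) = 3721/400 ; √disc = 61/20
  v_R = (−(6/5) + 61/20) / (2·(1/2)) = 37/20 m/s
check:
T_s = v_R/a_R = (37/20)/1 = 1.8500 s
reaction-phase robot travel = 1.8500·0.2000 = 0.3700 m
robot under decel: 1.8500²/(2·1.0000) = 1.7112 m
human over T_r+T_s: 1.0000·(0.2000+1.8500) = 2.0500 m
residual clearance needed = 0.0800+0.0600+0.0400 = 0.1800 m
sum ≈ 0.3700+1.7112+2.0500+0.1800 ≈ 4.3113 m = S ✓

v_R_max = 37/20 m/s = 1.8500 m/s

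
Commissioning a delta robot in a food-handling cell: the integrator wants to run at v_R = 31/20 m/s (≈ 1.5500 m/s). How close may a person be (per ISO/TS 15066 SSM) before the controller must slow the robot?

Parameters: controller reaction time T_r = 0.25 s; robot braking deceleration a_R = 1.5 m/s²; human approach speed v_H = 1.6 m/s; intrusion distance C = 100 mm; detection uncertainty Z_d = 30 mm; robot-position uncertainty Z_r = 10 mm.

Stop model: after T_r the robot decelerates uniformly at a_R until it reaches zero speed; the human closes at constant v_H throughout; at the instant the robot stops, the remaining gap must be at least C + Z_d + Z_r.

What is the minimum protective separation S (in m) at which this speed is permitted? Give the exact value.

stop time T_s = (31/20)/(3/2) = 1.0333 s
reaction-phase robot travel = 1.5500·0.2500 = 0.3875 m
robot under decel: 1.5500²/(2·1.5000) = 0.8008 m
human over T_r+T_s: 1.6000·(0.2500+1.0333) = 2.0533 m
residual clearance needed = 0.1000+0.0300+0.0100 = 0.1400 m
S_min ≈ 0.3875+0.8008+2.0533+0.1400  ⇒  S_min = 2029/600 m

S_min = 2029/600 m = 3.3817 m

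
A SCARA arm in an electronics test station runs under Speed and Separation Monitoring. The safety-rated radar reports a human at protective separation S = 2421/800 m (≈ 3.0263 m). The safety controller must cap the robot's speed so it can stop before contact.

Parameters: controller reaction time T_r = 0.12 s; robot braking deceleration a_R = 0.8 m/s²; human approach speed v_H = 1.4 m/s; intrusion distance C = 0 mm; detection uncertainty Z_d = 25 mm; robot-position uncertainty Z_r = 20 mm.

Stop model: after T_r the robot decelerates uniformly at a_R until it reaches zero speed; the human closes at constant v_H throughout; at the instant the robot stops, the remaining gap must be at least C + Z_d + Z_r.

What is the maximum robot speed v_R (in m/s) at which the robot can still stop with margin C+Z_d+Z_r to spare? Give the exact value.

collect terms ⇒ (5/8)·v_R² + (187/100)·v_R + (-11253/4000) = 0
  disc = (187/100)² − 4·(5/8)·(-11253/4000) = 421201/40000 ; √disc = 649/200
  v_R = (−(187/100) + 649/200) / (2·(5/8)) = 11/10 m/s
check:
braking lasts T_s = (11/10)/(4/5) = 1.3750 s
reaction-phase robot travel = 1.1000·0.1200 = 0.1320 m
robot under decel: 1.1000²/(2·0.8000) = 0.7562 m
person approaches 1.4000·(0.1200+1.3750) = 2.0930 m
margins: 0.0000+0.0250+0.0200 = 0.0450 m
sum ≈ 0.1320+0.7562+2.0930+0.0450 ≈ 3.0263 m = S ✓

v_R_max = 11/10 m/s = 1.1000 m/s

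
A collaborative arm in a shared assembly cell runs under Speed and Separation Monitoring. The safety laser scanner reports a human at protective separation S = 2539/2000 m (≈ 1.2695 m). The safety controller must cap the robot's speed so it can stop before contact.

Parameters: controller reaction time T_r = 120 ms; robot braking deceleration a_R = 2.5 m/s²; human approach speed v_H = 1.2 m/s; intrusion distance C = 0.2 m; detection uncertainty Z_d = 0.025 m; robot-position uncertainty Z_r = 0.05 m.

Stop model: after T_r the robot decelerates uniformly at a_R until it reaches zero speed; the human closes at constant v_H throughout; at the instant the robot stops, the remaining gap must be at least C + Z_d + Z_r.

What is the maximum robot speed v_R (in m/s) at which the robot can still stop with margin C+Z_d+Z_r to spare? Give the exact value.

quadratic (1/5)·v² + (3/5)·v + (-1701/2000) = 0
  disc = (3/5)² − 4·(1/5)·(-1701/2000) = 2601/2500 ; √disc = 51/50
  v_R = (−(3/5) + 51/50) / (2·(1/5)) = 21/20 m/s
check:
braking lasts T_s = (21/20)/(5/2) = 0.4200 s
robot covers v_R·T_r = 1.0500·0.1200 = 0.1260 m before braking
robot under decel: 1.0500²/(2·2.5000) = 0.2205 m
human over T_r+T_s: 1.2000·(0.1200+0.4200) = 0.6480 m
residual clearance needed = 0.2000+0.0250+0.0500 = 0.2750 m
sum ≈ 0.1260+0.2205+0.6480+0.2750 ≈ 1.2695 m = S ✓

v_R_max = 21/20 m/s = 1.0500 m/s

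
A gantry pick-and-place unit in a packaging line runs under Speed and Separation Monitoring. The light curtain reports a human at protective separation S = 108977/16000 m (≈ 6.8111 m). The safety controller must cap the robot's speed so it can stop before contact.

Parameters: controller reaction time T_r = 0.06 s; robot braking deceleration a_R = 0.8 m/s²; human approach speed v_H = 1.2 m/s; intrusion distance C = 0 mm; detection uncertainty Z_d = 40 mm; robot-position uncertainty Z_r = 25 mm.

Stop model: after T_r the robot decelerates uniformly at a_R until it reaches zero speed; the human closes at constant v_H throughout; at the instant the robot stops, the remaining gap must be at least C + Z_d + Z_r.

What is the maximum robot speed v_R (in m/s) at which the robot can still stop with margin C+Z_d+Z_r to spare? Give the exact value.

v_R_max = 9/4 m/s = 2.2500 m/s

at the boundary: (5/8)·v² + (39/25)·v + (-21357/3200) = 0
  disc = (39/25)² − 4·(5/8)·(-21357/3200) = 3059001/160000 ; √disc = 1749/400
  v_R = (−(39/25) + 1749/400) / (2·(5/8)) = 9/4 m/s
check:
stop time T_s = (9/4)/(4/5) = 2.8125 s
reaction-phase robot travel = 2.2500·0.0600 = 0.1350 m
braking distance = 2.2500²/(2·0.8000) = 3.1641 m
human closes 1.2000·2.8725 = 3.4470 m
residual clearance needed = 0.0000+0.0400+0.0250 = 0.0650 m
sum ≈ 0.1350+3.1641+3.4470+0.0650 ≈ 6.8111 m = S ✓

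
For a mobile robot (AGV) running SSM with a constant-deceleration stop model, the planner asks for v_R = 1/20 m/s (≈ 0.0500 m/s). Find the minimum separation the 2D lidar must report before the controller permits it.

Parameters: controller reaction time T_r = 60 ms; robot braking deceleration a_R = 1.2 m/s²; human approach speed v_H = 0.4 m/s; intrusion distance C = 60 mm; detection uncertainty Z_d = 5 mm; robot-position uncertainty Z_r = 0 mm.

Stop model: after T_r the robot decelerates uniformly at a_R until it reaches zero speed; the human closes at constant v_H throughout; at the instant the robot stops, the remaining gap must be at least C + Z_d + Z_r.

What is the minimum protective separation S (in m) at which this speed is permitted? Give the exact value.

S_min = 2633/24000 m = 0.1097 m

braking lasts T_s = (1/20)/(6/5) = 0.0417 s
robot covers v_R·T_r = 0.0500·0.0600 = 0.0030 m before braking
robot covers 0.0500·0.0417 − ½·1.2000·0.0417² = 0.0010 m while stopping
human closes 0.4000·0.1017 = 0.0407 m
residual clearance needed = 0.0600+0.0050+0.0000 = 0.0650 m
S_min ≈ 0.0030+0.0010+0.0407+0.0650  ⇒  S_min = 2633/24000 m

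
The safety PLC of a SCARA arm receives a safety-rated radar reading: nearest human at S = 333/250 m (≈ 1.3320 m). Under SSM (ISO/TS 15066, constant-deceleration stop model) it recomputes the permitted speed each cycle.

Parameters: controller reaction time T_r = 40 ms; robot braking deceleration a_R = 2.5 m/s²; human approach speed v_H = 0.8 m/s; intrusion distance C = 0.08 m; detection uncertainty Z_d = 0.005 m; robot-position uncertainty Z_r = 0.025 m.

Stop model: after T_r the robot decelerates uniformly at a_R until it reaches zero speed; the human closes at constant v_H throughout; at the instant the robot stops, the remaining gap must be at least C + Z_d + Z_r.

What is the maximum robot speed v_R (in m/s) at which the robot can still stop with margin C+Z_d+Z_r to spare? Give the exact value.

collect terms ⇒ (1/5)·v_R² + (9/25)·v_R + (-119/100) = 0
  disc = (9/25)² − 4·(1/5)·(-119/100) = 676/625 ; √disc = 26/25
  v_R = (−(9/25) + 26/25) / (2·(1/5)) = 17/10 m/s
check:
stop time T_s = (17/10)/(5/2) = 0.6800 s
robot in T_r: 1.7000·0.0400 = 0.0680 m
braking distance = 1.7000²/(2·2.5000) = 0.5780 m
human closes 0.8000·0.7200 = 0.5760 m
residual clearance needed = 0.0800+0.0050+0.0250 = 0.1100 m
sum ≈ 0.0680+0.5780+0.5760+0.1100 ≈ 1.3320 m = S ✓

v_R_max = 17/10 m/s = 1.7000 m/s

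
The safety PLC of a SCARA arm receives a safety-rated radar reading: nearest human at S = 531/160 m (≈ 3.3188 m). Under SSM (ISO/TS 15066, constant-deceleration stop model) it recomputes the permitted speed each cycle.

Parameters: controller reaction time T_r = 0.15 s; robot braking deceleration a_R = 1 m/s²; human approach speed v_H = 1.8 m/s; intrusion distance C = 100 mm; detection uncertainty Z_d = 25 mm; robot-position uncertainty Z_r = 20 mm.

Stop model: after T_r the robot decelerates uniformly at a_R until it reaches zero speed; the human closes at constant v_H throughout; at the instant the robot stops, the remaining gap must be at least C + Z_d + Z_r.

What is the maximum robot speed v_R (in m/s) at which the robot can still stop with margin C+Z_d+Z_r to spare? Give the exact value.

collect terms ⇒ (1/2)·v_R² + (39/20)·v_R + (-2323/800) = 0
  disc = (39/20)² − 4·(1/2)·(-2323/800) = 961/100 ; √disc = 31/10
  v_R = (−(39/20) + 31/10) / (2·(1/2)) = 23/20 m/s
check:
stop time T_s = (23/20)/1 = 1.1500 s
robot in T_r: 1.1500·0.1500 = 0.1725 m
braking distance = 1.1500²/(2·1.0000) = 0.6613 m
human over T_r+T_s: 1.8000·(0.1500+1.1500) = 2.3400 m
C+Z_d+Z_r = 0.1000+0.0250+0.0200 = 0.1450 m
sum ≈ 0.1725+0.6613+2.3400+0.1450 ≈ 3.3188 m = S ✓

v_R_max = 23/20 m/s = 1.1500 m/s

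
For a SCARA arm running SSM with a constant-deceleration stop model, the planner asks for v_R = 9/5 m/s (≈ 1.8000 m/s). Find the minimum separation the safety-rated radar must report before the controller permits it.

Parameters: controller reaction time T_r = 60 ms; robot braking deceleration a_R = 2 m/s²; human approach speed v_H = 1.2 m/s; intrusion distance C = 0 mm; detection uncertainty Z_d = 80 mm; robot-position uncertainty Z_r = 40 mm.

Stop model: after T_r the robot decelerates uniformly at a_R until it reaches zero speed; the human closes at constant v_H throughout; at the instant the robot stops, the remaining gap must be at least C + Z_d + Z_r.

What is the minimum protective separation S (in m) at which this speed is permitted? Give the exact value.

S_min = 219/100 m = 2.1900 m

stop time T_s = (9/5)/2 = 0.9000 s
robot covers v_R·T_r = 1.8000·0.0600 = 0.1080 m before braking
braking distance = 1.8000²/(2·2.0000) = 0.8100 m
person approaches 1.2000·(0.0600+0.9000) = 1.1520 m
residual clearance needed = 0.0000+0.0800+0.0400 = 0.1200 m
S_min ≈ 0.1080+0.8100+1.1520+0.1200  ⇒  S_min = 219/100 m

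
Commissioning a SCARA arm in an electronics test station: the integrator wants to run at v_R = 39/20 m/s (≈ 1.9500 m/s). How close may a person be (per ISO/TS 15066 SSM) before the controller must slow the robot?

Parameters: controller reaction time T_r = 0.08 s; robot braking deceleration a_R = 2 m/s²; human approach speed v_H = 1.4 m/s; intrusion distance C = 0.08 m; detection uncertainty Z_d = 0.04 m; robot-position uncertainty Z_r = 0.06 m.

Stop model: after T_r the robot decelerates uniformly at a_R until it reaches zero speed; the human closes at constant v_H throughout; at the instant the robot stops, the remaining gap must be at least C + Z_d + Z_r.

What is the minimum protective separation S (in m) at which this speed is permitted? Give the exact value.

S_min = 22109/8000 m = 2.7636 m

T_s = v_R/a_R = (39/20)/2 = 0.9750 s
robot covers v_R·T_r = 1.9500·0.0800 = 0.1560 m before braking
robot covers 1.9500·0.9750 − ½·2.0000·0.9750² = 0.9506 m while stopping
human closes 1.4000·1.0550 = 1.4770 m
residual clearance needed = 0.0800+0.0400+0.0600 = 0.1800 m
S_min ≈ 0.1560+0.9506+1.4770+0.1800  ⇒  S_min = 22109/8000 m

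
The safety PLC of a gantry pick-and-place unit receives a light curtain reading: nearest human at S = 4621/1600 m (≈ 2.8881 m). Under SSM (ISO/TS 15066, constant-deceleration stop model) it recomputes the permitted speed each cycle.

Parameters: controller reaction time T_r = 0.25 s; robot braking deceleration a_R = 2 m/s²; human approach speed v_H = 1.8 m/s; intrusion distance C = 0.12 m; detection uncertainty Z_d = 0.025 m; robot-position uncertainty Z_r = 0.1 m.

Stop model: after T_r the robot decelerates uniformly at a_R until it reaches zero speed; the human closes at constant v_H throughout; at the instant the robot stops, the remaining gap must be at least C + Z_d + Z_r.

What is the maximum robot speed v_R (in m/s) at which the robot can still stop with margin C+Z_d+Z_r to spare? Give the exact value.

quadratic (1/4)·v² + (23/20)·v + (-3509/1600) = 0
  disc = (23/20)² − 4·(1/4)·(-3509/1600) = 225/64 ; √disc = 15/8
  v_R = (−(23/20) + 15/8) / (2·(1/4)) = 29/20 m/s
check:
stop time T_s = (29/20)/2 = 0.7250 s
reaction-phase robot travel = 1.4500·0.2500 = 0.3625 m
robot covers 1.4500·0.7250 − ½·2.0000·0.7250² = 0.5256 m while stopping
human over T_r+T_s: 1.8000·(0.2500+0.7250) = 1.7550 m
residual clearance needed = 0.1200+0.0250+0.1000 = 0.2450 m
sum ≈ 0.3625+0.5256+1.7550+0.2450 ≈ 2.8881 m = S ✓

v_R_max = 29/20 m/s = 1.4500 m/s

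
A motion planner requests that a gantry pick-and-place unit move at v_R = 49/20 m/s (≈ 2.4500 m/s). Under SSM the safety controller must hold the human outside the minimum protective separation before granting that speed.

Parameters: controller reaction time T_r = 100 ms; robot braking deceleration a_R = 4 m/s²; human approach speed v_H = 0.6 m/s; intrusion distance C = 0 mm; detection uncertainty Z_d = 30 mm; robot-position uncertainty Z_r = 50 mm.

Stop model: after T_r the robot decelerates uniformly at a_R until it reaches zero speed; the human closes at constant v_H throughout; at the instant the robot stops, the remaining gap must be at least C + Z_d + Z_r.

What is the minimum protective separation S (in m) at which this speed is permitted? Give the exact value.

S_min = 4809/3200 m = 1.5028 m

T_s = v_R/a_R = (49/20)/4 = 0.6125 s
reaction-phase robot travel = 2.4500·0.1000 = 0.2450 m
braking distance = 2.4500²/(2·4.0000) = 0.7503 m
human closes 0.6000·0.7125 = 0.4275 m
C+Z_d+Z_r = 0.0000+0.0300+0.0500 = 0.0800 m
S_min ≈ 0.2450+0.7503+0.4275+0.0800  ⇒  S_min = 4809/3200 m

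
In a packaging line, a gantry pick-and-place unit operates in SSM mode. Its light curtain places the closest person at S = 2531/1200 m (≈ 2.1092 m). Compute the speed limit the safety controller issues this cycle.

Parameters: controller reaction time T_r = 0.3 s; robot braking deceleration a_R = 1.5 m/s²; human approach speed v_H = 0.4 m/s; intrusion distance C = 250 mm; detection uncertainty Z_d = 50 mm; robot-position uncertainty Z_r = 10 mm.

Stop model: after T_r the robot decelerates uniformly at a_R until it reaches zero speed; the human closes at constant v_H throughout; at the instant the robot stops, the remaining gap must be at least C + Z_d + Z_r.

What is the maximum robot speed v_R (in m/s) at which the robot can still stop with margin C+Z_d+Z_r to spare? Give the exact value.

collect terms ⇒ (1/3)·v_R² + (17/30)·v_R + (-403/240) = 0
  disc = (17/30)² − 4·(1/3)·(-403/240) = 64/25 ; √disc = 8/5
  v_R = (−(17/30) + 8/5) / (2·(1/3)) = 31/20 m/s
check:
T_s = v_R/a_R = (31/20)/(3/2) = 1.0333 s
reaction-phase robot travel = 1.5500·0.3000 = 0.4650 m
robot under decel: 1.5500²/(2·1.5000) = 0.8008 m
human closes 0.4000·1.3333 = 0.5333 m
residual clearance needed = 0.2500+0.0500+0.0100 = 0.3100 m
sum ≈ 0.4650+0.8008+0.5333+0.3100 ≈ 2.1092 m = S ✓

v_R_max = 31/20 m/s = 1.5500 m/s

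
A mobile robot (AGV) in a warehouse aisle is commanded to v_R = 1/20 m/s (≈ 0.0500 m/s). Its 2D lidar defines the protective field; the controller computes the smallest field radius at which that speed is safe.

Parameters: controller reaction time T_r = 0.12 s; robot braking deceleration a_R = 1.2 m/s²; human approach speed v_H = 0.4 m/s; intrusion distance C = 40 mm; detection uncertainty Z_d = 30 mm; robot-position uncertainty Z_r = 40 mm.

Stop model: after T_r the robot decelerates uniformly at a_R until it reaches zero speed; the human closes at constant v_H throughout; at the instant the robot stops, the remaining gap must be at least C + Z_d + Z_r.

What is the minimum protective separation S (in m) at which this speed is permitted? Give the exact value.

stop time T_s = (1/20)/(6/5) = 0.0417 s
robot covers v_R·T_r = 0.0500·0.1200 = 0.0060 m before braking
robot under decel: 0.0500²/(2·1.2000) = 0.0010 m
person approaches 0.4000·(0.1200+0.0417) = 0.0647 m
margins: 0.0400+0.0300+0.0400 = 0.1100 m
S_min ≈ 0.0060+0.0010+0.0647+0.1100  ⇒  S_min = 4361/24000 m

S_min = 4361/24000 m = 0.1817 m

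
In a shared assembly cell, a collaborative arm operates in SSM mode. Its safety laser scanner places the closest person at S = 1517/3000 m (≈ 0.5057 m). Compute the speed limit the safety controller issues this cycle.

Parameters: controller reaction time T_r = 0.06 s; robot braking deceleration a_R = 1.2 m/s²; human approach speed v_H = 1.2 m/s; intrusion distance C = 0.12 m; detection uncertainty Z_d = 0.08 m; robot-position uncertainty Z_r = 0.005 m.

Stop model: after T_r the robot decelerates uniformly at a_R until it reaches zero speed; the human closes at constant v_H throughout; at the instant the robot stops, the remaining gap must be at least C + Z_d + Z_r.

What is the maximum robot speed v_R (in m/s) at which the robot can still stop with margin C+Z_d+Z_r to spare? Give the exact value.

quadratic (5/12)·v² + (53/50)·v + (-343/1500) = 0
  disc = (53/50)² − 4·(5/12)·(-343/1500) = 8464/5625 ; √disc = 92/75
  v_R = (−(53/50) + 92/75) / (2·(5/12)) = 1/5 m/s
check:
braking lasts T_s = (1/5)/(6/5) = 0.1667 s
robot in T_r: 0.2000·0.0600 = 0.0120 m
braking distance = 0.2000²/(2·1.2000) = 0.0167 m
person approaches 1.2000·(0.0600+0.1667) = 0.2720 m
residual clearance needed = 0.1200+0.0800+0.0050 = 0.2050 m
sum ≈ 0.0120+0.0167+0.2720+0.2050 ≈ 0.5057 m = S ✓

v_R_max = 1/5 m/s = 0.2000 m/s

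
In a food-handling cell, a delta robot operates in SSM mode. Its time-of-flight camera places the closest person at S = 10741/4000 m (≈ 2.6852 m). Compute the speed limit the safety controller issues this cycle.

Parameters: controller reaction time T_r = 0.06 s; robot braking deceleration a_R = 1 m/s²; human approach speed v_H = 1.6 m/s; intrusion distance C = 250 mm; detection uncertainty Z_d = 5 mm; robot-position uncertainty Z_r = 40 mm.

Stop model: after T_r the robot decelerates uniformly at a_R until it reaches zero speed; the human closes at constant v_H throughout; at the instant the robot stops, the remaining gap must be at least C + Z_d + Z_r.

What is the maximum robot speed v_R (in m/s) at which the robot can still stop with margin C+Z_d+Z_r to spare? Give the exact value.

collect terms ⇒ (1/2)·v_R² + (83/50)·v_R + (-9177/4000) = 0
  disc = (83/50)² − 4·(1/2)·(-9177/4000) = 73441/10000 ; √disc = 271/100
  v_R = (−(83/50) + 271/100) / (2·(1/2)) = 21/20 m/s
check:
T_s = v_R/a_R = (21/20)/1 = 1.0500 s
reaction-phase robot travel = 1.0500·0.0600 = 0.0630 m
robot covers 1.0500·1.0500 − ½·1.0000·1.0500² = 0.5513 m while stopping
human over T_r+T_s: 1.6000·(0.0600+1.0500) = 1.7760 m
C+Z_d+Z_r = 0.2500+0.0050+0.0400 = 0.2950 m
sum ≈ 0.0630+0.5513+1.7760+0.2950 ≈ 2.6852 m = S ✓

v_R_max = 21/20 m/s = 1.0500 m/s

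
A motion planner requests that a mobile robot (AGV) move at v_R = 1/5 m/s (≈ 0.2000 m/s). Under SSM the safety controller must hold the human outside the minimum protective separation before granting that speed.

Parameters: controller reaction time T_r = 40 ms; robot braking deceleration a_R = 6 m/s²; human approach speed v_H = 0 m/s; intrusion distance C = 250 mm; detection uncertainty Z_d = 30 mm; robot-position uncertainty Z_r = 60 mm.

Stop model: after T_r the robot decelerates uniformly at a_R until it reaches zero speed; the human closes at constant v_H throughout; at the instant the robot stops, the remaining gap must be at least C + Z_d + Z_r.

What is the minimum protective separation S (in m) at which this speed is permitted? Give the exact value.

S_min = 527/1500 m = 0.3513 m

braking lasts T_s = (1/5)/6 = 0.0333 s
robot covers v_R·T_r = 0.2000·0.0400 = 0.0080 m before braking
robot under decel: 0.2000²/(2·6.0000) = 0.0033 m
human closes 0.0000·0.0733 = 0.0000 m
residual clearance needed = 0.2500+0.0300+0.0600 = 0.3400 m
S_min ≈ 0.0080+0.0033+0.0000+0.3400  ⇒  S_min = 527/1500 m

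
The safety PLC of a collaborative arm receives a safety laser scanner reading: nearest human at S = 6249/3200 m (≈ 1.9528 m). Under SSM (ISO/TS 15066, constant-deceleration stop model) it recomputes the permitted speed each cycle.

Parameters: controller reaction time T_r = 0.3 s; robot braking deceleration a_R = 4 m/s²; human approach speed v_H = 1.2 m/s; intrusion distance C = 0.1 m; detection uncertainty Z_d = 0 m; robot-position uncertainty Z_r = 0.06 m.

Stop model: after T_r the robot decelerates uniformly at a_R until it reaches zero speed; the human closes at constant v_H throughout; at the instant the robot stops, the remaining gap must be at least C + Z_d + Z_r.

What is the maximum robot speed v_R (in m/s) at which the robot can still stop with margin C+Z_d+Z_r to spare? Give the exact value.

quadratic (1/8)·v² + (3/5)·v + (-917/640) = 0
  disc = (3/5)² − 4·(1/8)·(-917/640) = 6889/6400 ; √disc = 83/80
  v_R = (−(3/5) + 83/80) / (2·(1/8)) = 7/4 m/s
check:
T_s = v_R/a_R = (7/4)/4 = 0.4375 s
robot in T_r: 1.7500·0.3000 = 0.5250 m
robot covers 1.7500·0.4375 − ½·4.0000·0.4375² = 0.3828 m while stopping
person approaches 1.2000·(0.3000+0.4375) = 0.8850 m
margins: 0.1000+0.0000+0.0600 = 0.1600 m
sum ≈ 0.5250+0.3828+0.8850+0.1600 ≈ 1.9528 m = S ✓

v_R_max = 7/4 m/s = 1.7500 m/s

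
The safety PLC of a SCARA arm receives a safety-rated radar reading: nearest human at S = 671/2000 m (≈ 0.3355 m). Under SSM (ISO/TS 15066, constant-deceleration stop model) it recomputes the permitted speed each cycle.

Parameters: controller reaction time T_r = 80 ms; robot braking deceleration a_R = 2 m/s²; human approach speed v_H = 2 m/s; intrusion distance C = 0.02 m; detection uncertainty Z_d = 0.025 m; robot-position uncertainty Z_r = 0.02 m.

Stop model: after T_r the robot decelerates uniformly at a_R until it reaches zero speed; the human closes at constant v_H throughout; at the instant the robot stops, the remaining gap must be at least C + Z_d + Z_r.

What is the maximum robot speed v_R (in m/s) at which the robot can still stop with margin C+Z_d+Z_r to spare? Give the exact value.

collect terms ⇒ (1/4)·v_R² + (27/25)·v_R + (-221/2000) = 0
  disc = (27/25)² − 4·(1/4)·(-221/2000) = 12769/10000 ; √disc = 113/100
  v_R = (−(27/25) + 113/100) / (2·(1/4)) = 1/10 m/s
check:
T_s = v_R/a_R = (1/10)/2 = 0.0500 s
robot covers v_R·T_r = 0.1000·0.0800 = 0.0080 m before braking
braking distance = 0.1000²/(2·2.0000) = 0.0025 m
person approaches 2.0000·(0.0800+0.0500) = 0.2600 m
margins: 0.0200+0.0250+0.0200 = 0.0650 m
sum ≈ 0.0080+0.0025+0.2600+0.0650 ≈ 0.3355 m = S ✓

v_R_max = 1/10 m/s = 0.1000 m/s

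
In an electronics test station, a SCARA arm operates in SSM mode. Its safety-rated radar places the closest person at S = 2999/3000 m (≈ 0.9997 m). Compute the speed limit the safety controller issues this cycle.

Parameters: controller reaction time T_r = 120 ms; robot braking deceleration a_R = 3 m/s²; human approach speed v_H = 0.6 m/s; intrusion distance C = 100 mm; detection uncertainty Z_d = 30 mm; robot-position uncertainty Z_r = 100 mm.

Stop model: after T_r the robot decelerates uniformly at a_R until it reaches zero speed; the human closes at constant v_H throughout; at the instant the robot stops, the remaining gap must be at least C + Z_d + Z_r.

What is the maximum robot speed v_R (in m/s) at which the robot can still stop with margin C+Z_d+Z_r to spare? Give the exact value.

at the boundary: (1/6)·v² + (8/25)·v + (-2093/3000) = 0
  disc = (8/25)² − 4·(1/6)·(-2093/3000) = 12769/22500 ; √disc = 113/150
  v_R = (−(8/25) + 113/150) / (2·(1/6)) = 13/10 m/s
check:
T_s = v_R/a_R = (13/10)/3 = 0.4333 s
robot covers v_R·T_r = 1.3000·0.1200 = 0.1560 m before braking
braking distance = 1.3000²/(2·3.0000) = 0.2817 m
human over T_r+T_s: 0.6000·(0.1200+0.4333) = 0.3320 m
residual clearance needed = 0.1000+0.0300+0.1000 = 0.2300 m
sum ≈ 0.1560+0.2817+0.3320+0.2300 ≈ 0.9997 m = S ✓

v_R_max = 13/10 m/s = 1.3000 m/s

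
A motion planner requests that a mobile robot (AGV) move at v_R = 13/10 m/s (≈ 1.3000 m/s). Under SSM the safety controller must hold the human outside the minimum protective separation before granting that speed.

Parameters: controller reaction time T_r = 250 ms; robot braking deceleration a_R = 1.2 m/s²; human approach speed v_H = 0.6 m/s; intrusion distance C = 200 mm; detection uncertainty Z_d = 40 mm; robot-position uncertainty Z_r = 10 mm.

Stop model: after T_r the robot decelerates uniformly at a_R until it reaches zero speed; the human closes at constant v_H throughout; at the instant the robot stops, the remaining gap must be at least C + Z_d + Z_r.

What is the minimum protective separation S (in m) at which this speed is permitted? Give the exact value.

stop time T_s = (13/10)/(6/5) = 1.0833 s
robot in T_r: 1.3000·0.2500 = 0.3250 m
braking distance = 1.3000²/(2·1.2000) = 0.7042 m
human closes 0.6000·1.3333 = 0.8000 m
C+Z_d+Z_r = 0.2000+0.0400+0.0100 = 0.2500 m
S_min ≈ 0.3250+0.7042+0.8000+0.2500  ⇒  S_min = 499/240 m

S_min = 499/240 m = 2.0792 m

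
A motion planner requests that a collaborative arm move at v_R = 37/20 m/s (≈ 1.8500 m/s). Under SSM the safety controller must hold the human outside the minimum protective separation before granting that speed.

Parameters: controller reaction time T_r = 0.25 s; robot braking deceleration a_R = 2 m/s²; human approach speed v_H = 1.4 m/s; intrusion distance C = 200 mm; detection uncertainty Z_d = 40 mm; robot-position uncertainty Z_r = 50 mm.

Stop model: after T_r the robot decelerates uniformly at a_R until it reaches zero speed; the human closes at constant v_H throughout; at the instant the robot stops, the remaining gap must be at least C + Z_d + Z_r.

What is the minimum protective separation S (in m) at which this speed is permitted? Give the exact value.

T_s = v_R/a_R = (37/20)/2 = 0.9250 s
reaction-phase robot travel = 1.8500·0.2500 = 0.4625 m
braking distance = 1.8500²/(2·2.0000) = 0.8556 m
human over T_r+T_s: 1.4000·(0.2500+0.9250) = 1.6450 m
residual clearance needed = 0.2000+0.0400+0.0500 = 0.2900 m
S_min ≈ 0.4625+0.8556+1.6450+0.2900  ⇒  S_min = 1041/320 m

S_min = 1041/320 m = 3.2531 m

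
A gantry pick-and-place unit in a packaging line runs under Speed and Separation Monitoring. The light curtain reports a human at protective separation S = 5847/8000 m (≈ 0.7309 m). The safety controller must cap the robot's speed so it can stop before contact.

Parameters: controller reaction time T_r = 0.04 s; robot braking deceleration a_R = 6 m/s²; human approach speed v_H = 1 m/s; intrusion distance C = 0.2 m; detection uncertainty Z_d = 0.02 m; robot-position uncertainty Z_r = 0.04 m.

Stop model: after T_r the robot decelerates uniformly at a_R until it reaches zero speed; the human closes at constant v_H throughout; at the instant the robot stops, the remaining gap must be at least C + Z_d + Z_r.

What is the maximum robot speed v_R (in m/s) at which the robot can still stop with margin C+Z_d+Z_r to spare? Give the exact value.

collect terms ⇒ (1/12)·v_R² + (31/150)·v_R + (-3447/8000) = 0
  disc = (31/150)² − 4·(1/12)·(-3447/8000) = 67081/360000 ; √disc = 259/600
  v_R = (−(31/150) + 259/600) / (2·(1/12)) = 27/20 m/s
check:
stop time T_s = (27/20)/6 = 0.2250 s
reaction-phase robot travel = 1.3500·0.0400 = 0.0540 m
robot covers 1.3500·0.2250 − ½·6.0000·0.2250² = 0.1519 m while stopping
human over T_r+T_s: 1.0000·(0.0400+0.2250) = 0.2650 m
C+Z_d+Z_r = 0.2000+0.0200+0.0400 = 0.2600 m
sum ≈ 0.0540+0.1519+0.2650+0.2600 ≈ 0.7309 m = S ✓

v_R_max = 27/20 m/s = 1.3500 m/s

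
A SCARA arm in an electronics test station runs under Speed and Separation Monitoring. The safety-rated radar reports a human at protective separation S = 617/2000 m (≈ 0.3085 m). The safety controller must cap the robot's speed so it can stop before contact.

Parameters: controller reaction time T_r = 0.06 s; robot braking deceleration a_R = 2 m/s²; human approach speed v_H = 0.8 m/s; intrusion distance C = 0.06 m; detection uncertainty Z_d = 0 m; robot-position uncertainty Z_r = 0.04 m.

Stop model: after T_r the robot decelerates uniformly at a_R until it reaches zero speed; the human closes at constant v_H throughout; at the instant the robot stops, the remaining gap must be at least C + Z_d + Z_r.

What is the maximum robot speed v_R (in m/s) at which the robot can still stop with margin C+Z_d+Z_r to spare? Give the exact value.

v_R_max = 3/10 m/s = 0.3000 m/s

quadratic (1/4)·v² + (23/50)·v + (-321/2000) = 0
  disc = (23/50)² − 4·(1/4)·(-321/2000) = 3721/10000 ; √disc = 61/100
  v_R = (−(23/50) + 61/100) / (2·(1/4)) = 3/10 m/s
check:
stop time T_s = (3/10)/2 = 0.1500 s
robot in T_r: 0.3000·0.0600 = 0.0180 m
braking distance = 0.3000²/(2·2.0000) = 0.0225 m
person approaches 0.8000·(0.0600+0.1500) = 0.1680 m
C+Z_d+Z_r = 0.0600+0.0000+0.0400 = 0.1000 m
sum ≈ 0.0180+0.0225+0.1680+0.1000 ≈ 0.3085 m = S ✓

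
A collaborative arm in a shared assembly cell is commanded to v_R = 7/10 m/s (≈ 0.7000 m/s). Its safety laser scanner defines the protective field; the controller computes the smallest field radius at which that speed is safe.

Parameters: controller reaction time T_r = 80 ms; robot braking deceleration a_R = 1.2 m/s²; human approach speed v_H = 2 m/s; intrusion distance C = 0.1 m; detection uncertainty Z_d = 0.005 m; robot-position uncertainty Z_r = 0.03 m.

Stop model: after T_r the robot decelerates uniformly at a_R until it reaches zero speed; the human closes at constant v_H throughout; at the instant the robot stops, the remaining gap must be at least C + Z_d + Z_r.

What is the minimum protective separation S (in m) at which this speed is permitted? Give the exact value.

S_min = 10331/6000 m = 1.7218 m

stop time T_s = (7/10)/(6/5) = 0.5833 s
reaction-phase robot travel = 0.7000·0.0800 = 0.0560 m
braking distance = 0.7000²/(2·1.2000) = 0.2042 m
person approaches 2.0000·(0.0800+0.5833) = 1.3267 m
C+Z_d+Z_r = 0.1000+0.0050+0.0300 = 0.1350 m
S_min ≈ 0.0560+0.2042+1.3267+0.1350  ⇒  S_min = 10331/6000 m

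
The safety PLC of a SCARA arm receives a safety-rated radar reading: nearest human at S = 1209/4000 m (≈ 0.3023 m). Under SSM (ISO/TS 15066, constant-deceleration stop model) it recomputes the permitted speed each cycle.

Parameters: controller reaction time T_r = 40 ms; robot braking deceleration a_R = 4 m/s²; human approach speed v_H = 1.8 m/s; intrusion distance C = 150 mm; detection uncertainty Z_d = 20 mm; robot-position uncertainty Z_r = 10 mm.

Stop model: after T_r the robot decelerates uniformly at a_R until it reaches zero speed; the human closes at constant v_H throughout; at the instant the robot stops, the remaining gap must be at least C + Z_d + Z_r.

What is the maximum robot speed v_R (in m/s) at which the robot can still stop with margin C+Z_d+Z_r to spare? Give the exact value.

collect terms ⇒ (1/8)·v_R² + (49/100)·v_R + (-201/4000) = 0
  disc = (49/100)² − 4·(1/8)·(-201/4000) = 10609/40000 ; √disc = 103/200
  v_R = (−(49/100) + 103/200) / (2·(1/8)) = 1/10 m/s
check:
stop time T_s = (1/10)/4 = 0.0250 s
robot covers v_R·T_r = 0.1000·0.0400 = 0.0040 m before braking
robot covers 0.1000·0.0250 − ½·4.0000·0.0250² = 0.0013 m while stopping
human over T_r+T_s: 1.8000·(0.0400+0.0250) = 0.1170 m
C+Z_d+Z_r = 0.1500+0.0200+0.0100 = 0.1800 m
sum ≈ 0.0040+0.0013+0.1170+0.1800 ≈ 0.3023 m = S ✓

v_R_max = 1/10 m/s = 0.1000 m/s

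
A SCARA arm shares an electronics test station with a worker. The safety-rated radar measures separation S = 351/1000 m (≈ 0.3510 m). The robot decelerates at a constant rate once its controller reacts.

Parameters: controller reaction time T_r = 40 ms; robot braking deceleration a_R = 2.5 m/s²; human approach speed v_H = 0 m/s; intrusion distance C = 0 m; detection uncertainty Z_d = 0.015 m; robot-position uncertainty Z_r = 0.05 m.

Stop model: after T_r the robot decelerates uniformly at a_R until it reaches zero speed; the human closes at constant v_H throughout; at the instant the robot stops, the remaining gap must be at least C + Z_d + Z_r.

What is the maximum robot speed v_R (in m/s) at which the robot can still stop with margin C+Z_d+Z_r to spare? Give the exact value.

at the boundary: (1/5)·v² + (1/25)·v + (-143/500) = 0
  disc = (1/25)² − 4·(1/5)·(-143/500) = 144/625 ; √disc = 12/25
  v_R = (−(1/25) + 12/25) / (2·(1/5)) = 11/10 m/s
check:
braking lasts T_s = (11/10)/(5/2) = 0.4400 s
reaction-phase robot travel = 1.1000·0.0400 = 0.0440 m
robot covers 1.1000·0.4400 − ½·2.5000·0.4400² = 0.2420 m while stopping
human closes 0.0000·0.4800 = 0.0000 m
residual clearance needed = 0.0000+0.0150+0.0500 = 0.0650 m
sum ≈ 0.0440+0.2420+0.0000+0.0650 ≈ 0.3510 m = S ✓

v_R_max = 11/10 m/s = 1.1000 m/s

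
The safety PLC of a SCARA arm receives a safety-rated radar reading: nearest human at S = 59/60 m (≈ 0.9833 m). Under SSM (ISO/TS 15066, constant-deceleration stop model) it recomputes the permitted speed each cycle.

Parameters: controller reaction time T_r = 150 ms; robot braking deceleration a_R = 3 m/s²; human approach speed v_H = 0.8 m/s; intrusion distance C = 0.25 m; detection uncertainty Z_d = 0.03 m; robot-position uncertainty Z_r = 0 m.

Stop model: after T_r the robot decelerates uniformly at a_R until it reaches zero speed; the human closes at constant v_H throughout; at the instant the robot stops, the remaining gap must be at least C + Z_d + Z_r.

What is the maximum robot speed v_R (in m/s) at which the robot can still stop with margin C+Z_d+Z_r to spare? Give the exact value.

quadratic (1/6)·v² + (5/12)·v + (-7/12) = 0
  disc = (5/12)² − 4·(1/6)·(-7/12) = 9/16 ; √disc = 3/4
  v_R = (−(5/12) + 3/4) / (2·(1/6)) = 1 m/s
check:
T_s = v_R/a_R = 1/3 = 0.3333 s
reaction-phase robot travel = 1.0000·0.1500 = 0.1500 m
robot covers 1.0000·0.3333 − ½·3.0000·0.3333² = 0.1667 m while stopping
human closes 0.8000·0.4833 = 0.3867 m
C+Z_d+Z_r = 0.2500+0.0300+0.0000 = 0.2800 m
sum ≈ 0.1500+0.1667+0.3867+0.2800 ≈ 0.9833 m = S ✓

v_R_max = 1 m/s = 1.0000 m/s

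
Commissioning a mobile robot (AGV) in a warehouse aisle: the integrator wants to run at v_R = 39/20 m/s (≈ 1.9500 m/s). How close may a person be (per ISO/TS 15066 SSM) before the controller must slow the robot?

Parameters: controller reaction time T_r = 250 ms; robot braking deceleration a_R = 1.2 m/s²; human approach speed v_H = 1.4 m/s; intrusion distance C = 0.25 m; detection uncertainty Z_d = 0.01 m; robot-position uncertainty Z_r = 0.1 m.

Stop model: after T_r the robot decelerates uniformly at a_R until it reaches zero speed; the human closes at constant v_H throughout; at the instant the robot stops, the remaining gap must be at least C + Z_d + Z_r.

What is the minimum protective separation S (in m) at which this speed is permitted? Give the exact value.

braking lasts T_s = (39/20)/(6/5) = 1.6250 s
reaction-phase robot travel = 1.9500·0.2500 = 0.4875 m
robot covers 1.9500·1.6250 − ½·1.2000·1.6250² = 1.5844 m while stopping
human closes 1.4000·1.8750 = 2.6250 m
residual clearance needed = 0.2500+0.0100+0.1000 = 0.3600 m
S_min ≈ 0.4875+1.5844+2.6250+0.3600  ⇒  S_min = 8091/1600 m

S_min = 8091/1600 m = 5.0569 m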